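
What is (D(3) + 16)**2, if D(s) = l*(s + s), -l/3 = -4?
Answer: 7744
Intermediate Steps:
l = 12 (l = -3*(-4) = 12)
D(s) = 24*s (D(s) = 12*(s + s) = 12*(2*s) = 24*s)
(D(3) + 16)**2 = (24*3 + 16)**2 = (72 + 16)**2 = 88**2 = 7744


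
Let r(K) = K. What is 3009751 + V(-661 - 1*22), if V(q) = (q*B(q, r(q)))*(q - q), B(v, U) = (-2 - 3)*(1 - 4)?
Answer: 3009751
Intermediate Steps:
B(v, U) = 15 (B(v, U) = -5*(-3) = 15)
V(q) = 0 (V(q) = (q*15)*(q - q) = (15*q)*0 = 0)
3009751 + V(-661 - 1*22) = 3009751 + 0 = 3009751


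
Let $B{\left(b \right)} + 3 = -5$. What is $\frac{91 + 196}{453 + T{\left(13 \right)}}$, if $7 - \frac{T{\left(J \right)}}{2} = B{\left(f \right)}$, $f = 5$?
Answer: $\frac{41}{69} \approx 0.5942$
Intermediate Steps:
$B{\left(b \right)} = -8$ ($B{\left(b \right)} = -3 - 5 = -8$)
$T{\left(J \right)} = 30$ ($T{\left(J \right)} = 14 - -16 = 14 + 16 = 30$)
$\frac{91 + 196}{453 + T{\left(13 \right)}} = \frac{91 + 196}{453 + 30} = \frac{287}{483} = 287 \cdot \frac{1}{483} = \frac{41}{69}$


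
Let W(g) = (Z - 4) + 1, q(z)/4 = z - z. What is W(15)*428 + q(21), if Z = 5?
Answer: 856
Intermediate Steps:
q(z) = 0 (q(z) = 4*(z - z) = 4*0 = 0)
W(g) = 2 (W(g) = (5 - 4) + 1 = 1 + 1 = 2)
W(15)*428 + q(21) = 2*428 + 0 = 856 + 0 = 856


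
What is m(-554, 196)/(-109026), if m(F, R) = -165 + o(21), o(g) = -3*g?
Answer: 38/18171 ≈ 0.0020912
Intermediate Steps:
m(F, R) = -228 (m(F, R) = -165 - 3*21 = -165 - 63 = -228)
m(-554, 196)/(-109026) = -228/(-109026) = -228*(-1/109026) = 38/18171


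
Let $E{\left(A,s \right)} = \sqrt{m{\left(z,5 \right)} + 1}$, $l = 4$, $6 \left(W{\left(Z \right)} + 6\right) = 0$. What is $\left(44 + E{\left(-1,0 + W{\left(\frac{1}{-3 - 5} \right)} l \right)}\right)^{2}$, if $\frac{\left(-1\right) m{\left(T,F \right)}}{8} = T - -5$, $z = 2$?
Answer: $\left(44 + i \sqrt{55}\right)^{2} \approx 1881.0 + 652.63 i$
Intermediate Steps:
$W{\left(Z \right)} = -6$ ($W{\left(Z \right)} = -6 + \frac{1}{6} \cdot 0 = -6 + 0 = -6$)
$m{\left(T,F \right)} = -40 - 8 T$ ($m{\left(T,F \right)} = - 8 \left(T - -5\right) = - 8 \left(T + 5\right) = - 8 \left(5 + T\right) = -40 - 8 T$)
$E{\left(A,s \right)} = i \sqrt{55}$ ($E{\left(A,s \right)} = \sqrt{\left(-40 - 16\right) + 1} = \sqrt{-56 + 1} = \sqrt{-55} = i \sqrt{55}$)
$\left(44 + E{\left(-1,0 + W{\left(\frac{1}{-3 - 5} \right)} l \right)}\right)^{2} = \left(44 + i \sqrt{55}\right)^{2}$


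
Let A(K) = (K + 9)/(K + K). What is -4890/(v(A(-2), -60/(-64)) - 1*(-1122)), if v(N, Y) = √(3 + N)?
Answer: -21946320/5035531 + 9780*√5/5035531 ≈ -4.3540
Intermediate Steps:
A(K) = (9 + K)/(2*K) (A(K) = (9 + K)/((2*K)) = (9 + K)*(1/(2*K)) = (9 + K)/(2*K))
-4890/(v(A(-2), -60/(-64)) - 1*(-1122)) = -4890/(√(3 + (½)*(9 - 2)/(-2)) - 1*(-1122)) = -4890/(√(3 + (½)*(-½)*7) + 1122) = -4890/(√(3 - 7/4) + 1122) = -4890/(√(5/4) + 1122) = -4890/(√5/2 + 1122) = -4890/(1122 + √5/2)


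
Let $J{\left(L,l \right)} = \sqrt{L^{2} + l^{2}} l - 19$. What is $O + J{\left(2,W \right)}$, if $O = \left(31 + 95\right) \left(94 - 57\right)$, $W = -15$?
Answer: $4643 - 15 \sqrt{229} \approx 4416.0$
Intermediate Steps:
$J{\left(L,l \right)} = -19 + l \sqrt{L^{2} + l^{2}}$ ($J{\left(L,l \right)} = l \sqrt{L^{2} + l^{2}} - 19 = -19 + l \sqrt{L^{2} + l^{2}}$)
$O = 4662$ ($O = 126 \cdot 37 = 4662$)
$O + J{\left(2,W \right)} = 4662 - \left(19 + 15 \sqrt{2^{2} + \left(-15\right)^{2}}\right) = 4662 - \left(19 + 15 \sqrt{4 + 225}\right) = 4662 - \left(19 + 15 \sqrt{229}\right) = 4643 - 15 \sqrt{229}$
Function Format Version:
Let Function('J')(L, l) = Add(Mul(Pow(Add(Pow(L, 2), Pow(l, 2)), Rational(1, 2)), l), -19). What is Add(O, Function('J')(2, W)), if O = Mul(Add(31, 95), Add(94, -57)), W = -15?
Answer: Add(4643, Mul(-15, Pow(229, Rational(1, 2)))) ≈ 4416.0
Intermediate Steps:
Function('J')(L, l) = Add(-19, Mul(l, Pow(Add(Pow(L, 2), Pow(l, 2)), Rational(1, 2)))) (Function('J')(L, l) = Add(Mul(l, Pow(Add(Pow(L, 2), Pow(l, 2)), Rational(1, 2))), -19) = Add(-19, Mul(l, Pow(Add(Pow(L, 2), Pow(l, 2)), Rational(1, 2)))))
O = 4662 (O = Mul(126, 37) = 4662)
Add(O, Function('J')(2, W)) = Add(4662, Add(-19, Mul(-15, Pow(Add(Pow(2, 2), Pow(-15, 2)), Rational(1, 2))))) = Add(4662, Add(-19, Mul(-15, Pow(Add(4, 225), Rational(1, 2))))) = Add(4662, Add(-19, Mul(-15, Pow(229, Rational(1, 2))))) = Add(4643, Mul(-15, Pow(229, Rational(1, 2))))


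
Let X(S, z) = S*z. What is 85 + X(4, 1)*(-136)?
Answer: -459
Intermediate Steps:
85 + X(4, 1)*(-136) = 85 + (4*1)*(-136) = 85 + 4*(-136) = 85 - 544 = -459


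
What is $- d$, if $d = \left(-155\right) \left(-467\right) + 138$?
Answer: $-72523$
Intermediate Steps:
$d = 72523$ ($d = 72385 + 138 = 72523$)
$- d = \left(-1\right) 72523 = -72523$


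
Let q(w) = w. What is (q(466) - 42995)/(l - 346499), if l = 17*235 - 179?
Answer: 42529/342683 ≈ 0.12411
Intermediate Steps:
l = 3816 (l = 3995 - 179 = 3816)
(q(466) - 42995)/(l - 346499) = (466 - 42995)/(3816 - 346499) = -42529/(-342683) = -42529*(-1/342683) = 42529/342683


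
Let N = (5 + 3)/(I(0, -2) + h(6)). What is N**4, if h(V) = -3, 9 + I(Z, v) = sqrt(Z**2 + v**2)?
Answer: 256/625 ≈ 0.40960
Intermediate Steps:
I(Z, v) = -9 + sqrt(Z**2 + v**2)
N = -4/5 (N = (5 + 3)/((-9 + sqrt(0**2 + (-2)**2)) - 3) = 8/((-9 + sqrt(0 + 4)) - 3) = 8/((-9 + sqrt(4)) - 3) = 8/((-9 + 2) - 3) = 8/(-7 - 3) = 8/(-10) = 8*(-1/10) = -4/5 ≈ -0.80000)
N**4 = (-4/5)**4 = 256/625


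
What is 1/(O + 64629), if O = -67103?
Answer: -1/2474 ≈ -0.00040420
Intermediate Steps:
1/(O + 64629) = 1/(-67103 + 64629) = 1/(-2474) = -1/2474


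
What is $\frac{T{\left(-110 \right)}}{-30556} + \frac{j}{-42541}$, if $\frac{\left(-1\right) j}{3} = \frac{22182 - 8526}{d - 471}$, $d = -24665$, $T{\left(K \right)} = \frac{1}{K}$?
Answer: $- \frac{8539418269}{224632745976760} \approx -3.8015 \cdot 10^{-5}$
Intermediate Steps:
$j = \frac{5121}{3142}$ ($j = - 3 \frac{22182 - 8526}{-24665 - 471} = - 3 \frac{13656}{-25136} = - 3 \cdot 13656 \left(- \frac{1}{25136}\right) = \left(-3\right) \left(- \frac{1707}{3142}\right) = \frac{5121}{3142} \approx 1.6299$)
$\frac{T{\left(-110 \right)}}{-30556} + \frac{j}{-42541} = \frac{1}{\left(-110\right) \left(-30556\right)} + \frac{5121}{3142 \left(-42541\right)} = \left(- \frac{1}{110}\right) \left(- \frac{1}{30556}\right) + \frac{5121}{3142} \left(- \frac{1}{42541}\right) = \frac{1}{3361160} - \frac{5121}{133663822} = - \frac{8539418269}{224632745976760}$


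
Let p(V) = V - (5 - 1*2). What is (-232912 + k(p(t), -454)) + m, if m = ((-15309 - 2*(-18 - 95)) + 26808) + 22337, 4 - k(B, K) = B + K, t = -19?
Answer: -198370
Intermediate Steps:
p(V) = -3 + V (p(V) = V - (5 - 2) = V - 1*3 = V - 3 = -3 + V)
k(B, K) = 4 - B - K (k(B, K) = 4 - (B + K) = 4 + (-B - K) = 4 - B - K)
m = 34062 (m = ((-15309 - 2*(-113)) + 26808) + 22337 = ((-15309 + 226) + 26808) + 22337 = (-15083 + 26808) + 22337 = 11725 + 22337 = 34062)
(-232912 + k(p(t), -454)) + m = (-232912 + (4 - (-3 - 19) - 1*(-454))) + 34062 = (-232912 + (4 - 1*(-22) + 454)) + 34062 = (-232912 + (4 + 22 + 454)) + 34062 = (-232912 + 480) + 34062 = -232432 + 34062 = -198370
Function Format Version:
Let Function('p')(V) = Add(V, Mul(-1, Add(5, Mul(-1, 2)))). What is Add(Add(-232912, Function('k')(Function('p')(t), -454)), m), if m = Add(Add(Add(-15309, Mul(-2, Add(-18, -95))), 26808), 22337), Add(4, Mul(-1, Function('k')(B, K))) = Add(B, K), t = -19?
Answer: -198370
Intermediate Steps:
Function('p')(V) = Add(-3, V) (Function('p')(V) = Add(V, Mul(-1, Add(5, -2))) = Add(V, Mul(-1, 3)) = Add(V, -3) = Add(-3, V))
Function('k')(B, K) = Add(4, Mul(-1, B), Mul(-1, K)) (Function('k')(B, K) = Add(4, Mul(-1, Add(B, K))) = Add(4, Add(Mul(-1, B), Mul(-1, K))) = Add(4, Mul(-1, B), Mul(-1, K)))
m = 34062 (m = Add(Add(Add(-15309, Mul(-2, -113)), 26808), 22337) = Add(Add(Add(-15309, 226), 26808), 22337) = Add(Add(-15083, 26808), 22337) = Add(11725, 22337) = 34062)
Add(Add(-232912, Function('k')(Function('p')(t), -454)), m) = Add(Add(-232912, Add(4, Mul(-1, Add(-3, -19)), Mul(-1, -454))), 34062) = Add(Add(-232912, Add(4, Mul(-1, -22), 454)), 34062) = Add(Add(-232912, Add(4, 22, 454)), 34062) = Add(Add(-232912, 480), 34062) = Add(-232432, 34062) = -198370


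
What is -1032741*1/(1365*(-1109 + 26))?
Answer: 114749/164255 ≈ 0.69860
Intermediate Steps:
-1032741*1/(1365*(-1109 + 26)) = -1032741/(1365*(-1083)) = -1032741/(-1478295) = -1032741*(-1/1478295) = 114749/164255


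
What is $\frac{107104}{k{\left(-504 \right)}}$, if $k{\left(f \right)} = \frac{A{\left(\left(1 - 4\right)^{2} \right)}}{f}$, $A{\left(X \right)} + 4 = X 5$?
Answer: $- \frac{53980416}{41} \approx -1.3166 \cdot 10^{6}$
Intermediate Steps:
$A{\left(X \right)} = -4 + 5 X$ ($A{\left(X \right)} = -4 + X 5 = -4 + 5 X$)
$k{\left(f \right)} = \frac{41}{f}$ ($k{\left(f \right)} = \frac{-4 + 5 \left(1 - 4\right)^{2}}{f} = \frac{-4 + 5 \left(-3\right)^{2}}{f} = \frac{-4 + 5 \cdot 9}{f} = \frac{-4 + 45}{f} = \frac{41}{f}$)
$\frac{107104}{k{\left(-504 \right)}} = \frac{107104}{41 \frac{1}{-504}} = \frac{107104}{41 \left(- \frac{1}{504}\right)} = \frac{107104}{- \frac{41}{504}} = 107104 \left(- \frac{504}{41}\right) = - \frac{53980416}{41}$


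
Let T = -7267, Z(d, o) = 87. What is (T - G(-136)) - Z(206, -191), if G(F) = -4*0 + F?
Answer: -7218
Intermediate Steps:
G(F) = F (G(F) = 0 + F = F)
(T - G(-136)) - Z(206, -191) = (-7267 - 1*(-136)) - 1*87 = (-7267 + 136) - 87 = -7131 - 87 = -7218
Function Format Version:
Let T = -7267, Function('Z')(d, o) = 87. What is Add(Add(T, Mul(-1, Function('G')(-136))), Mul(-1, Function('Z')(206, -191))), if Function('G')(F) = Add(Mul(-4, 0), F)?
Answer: -7218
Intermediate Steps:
Function('G')(F) = F (Function('G')(F) = Add(0, F) = F)
Add(Add(T, Mul(-1, Function('G')(-136))), Mul(-1, Function('Z')(206, -191))) = Add(Add(-7267, Mul(-1, -136)), Mul(-1, 87)) = Add(Add(-7267, 136), -87) = Add(-7131, -87) = -7218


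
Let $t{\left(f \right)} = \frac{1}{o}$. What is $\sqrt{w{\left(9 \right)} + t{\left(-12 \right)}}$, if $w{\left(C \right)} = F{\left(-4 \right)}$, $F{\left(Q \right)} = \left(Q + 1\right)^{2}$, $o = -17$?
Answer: $\frac{2 \sqrt{646}}{17} \approx 2.9902$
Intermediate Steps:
$t{\left(f \right)} = - \frac{1}{17}$ ($t{\left(f \right)} = \frac{1}{-17} = - \frac{1}{17}$)
$F{\left(Q \right)} = \left(1 + Q\right)^{2}$
$w{\left(C \right)} = 9$ ($w{\left(C \right)} = \left(1 - 4\right)^{2} = \left(-3\right)^{2} = 9$)
$\sqrt{w{\left(9 \right)} + t{\left(-12 \right)}} = \sqrt{9 - \frac{1}{17}} = \sqrt{\frac{152}{17}} = \frac{2 \sqrt{646}}{17}$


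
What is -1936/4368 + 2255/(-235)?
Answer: -128810/12831 ≈ -10.039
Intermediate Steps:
-1936/4368 + 2255/(-235) = -1936*1/4368 + 2255*(-1/235) = -121/273 - 451/47 = -128810/12831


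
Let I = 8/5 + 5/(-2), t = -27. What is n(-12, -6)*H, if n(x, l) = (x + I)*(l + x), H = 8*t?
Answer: -250776/5 ≈ -50155.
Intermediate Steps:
I = -9/10 (I = 8*(⅕) + 5*(-½) = 8/5 - 5/2 = -9/10 ≈ -0.90000)
H = -216 (H = 8*(-27) = -216)
n(x, l) = (-9/10 + x)*(l + x) (n(x, l) = (x - 9/10)*(l + x) = (-9/10 + x)*(l + x))
n(-12, -6)*H = ((-12)² - 9/10*(-6) - 9/10*(-12) - 6*(-12))*(-216) = (144 + 27/5 + 54/5 + 72)*(-216) = (1161/5)*(-216) = -250776/5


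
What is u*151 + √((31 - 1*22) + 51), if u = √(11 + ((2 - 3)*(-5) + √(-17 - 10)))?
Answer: 2*√15 + 151*√(16 + 3*I*√3) ≈ 619.46 + 96.841*I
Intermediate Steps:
u = √(16 + 3*I*√3) (u = √(11 + (-1*(-5) + √(-27))) = √(11 + (5 + 3*I*√3)) = √(16 + 3*I*√3) ≈ 4.0511 + 0.64133*I)
u*151 + √((31 - 1*22) + 51) = √(16 + 3*I*√3)*151 + √((31 - 1*22) + 51) = 151*√(16 + 3*I*√3) + √((31 - 22) + 51) = 151*√(16 + 3*I*√3) + √(9 + 51) = 151*√(16 + 3*I*√3) + √60 = 151*√(16 + 3*I*√3) + 2*√15 = 2*√15 + 151*√(16 + 3*I*√3)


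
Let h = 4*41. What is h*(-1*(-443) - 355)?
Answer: 14432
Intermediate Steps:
h = 164
h*(-1*(-443) - 355) = 164*(-1*(-443) - 355) = 164*(443 - 355) = 164*88 = 14432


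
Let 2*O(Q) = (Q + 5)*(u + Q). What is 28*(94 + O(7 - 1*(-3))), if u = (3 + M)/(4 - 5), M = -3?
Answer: 4732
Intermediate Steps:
u = 0 (u = (3 - 3)/(4 - 5) = 0/(-1) = 0*(-1) = 0)
O(Q) = Q*(5 + Q)/2 (O(Q) = ((Q + 5)*(0 + Q))/2 = ((5 + Q)*Q)/2 = (Q*(5 + Q))/2 = Q*(5 + Q)/2)
28*(94 + O(7 - 1*(-3))) = 28*(94 + (7 - 1*(-3))*(5 + (7 - 1*(-3)))/2) = 28*(94 + (7 + 3)*(5 + (7 + 3))/2) = 28*(94 + (½)*10*(5 + 10)) = 28*(94 + (½)*10*15) = 28*(94 + 75) = 28*169 = 4732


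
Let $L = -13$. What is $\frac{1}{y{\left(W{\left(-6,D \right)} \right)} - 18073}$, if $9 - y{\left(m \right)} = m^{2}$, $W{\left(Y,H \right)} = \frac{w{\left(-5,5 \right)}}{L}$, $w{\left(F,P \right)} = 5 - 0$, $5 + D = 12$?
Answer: $- \frac{169}{3052841} \approx -5.5358 \cdot 10^{-5}$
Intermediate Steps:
$D = 7$ ($D = -5 + 12 = 7$)
$w{\left(F,P \right)} = 5$ ($w{\left(F,P \right)} = 5 + 0 = 5$)
$W{\left(Y,H \right)} = - \frac{5}{13}$ ($W{\left(Y,H \right)} = \frac{5}{-13} = 5 \left(- \frac{1}{13}\right) = - \frac{5}{13}$)
$y{\left(m \right)} = 9 - m^{2}$
$\frac{1}{y{\left(W{\left(-6,D \right)} \right)} - 18073} = \frac{1}{\left(9 - \left(- \frac{5}{13}\right)^{2}\right) - 18073} = \frac{1}{\left(9 - \frac{25}{169}\right) - 18073} = \frac{1}{\frac{1496}{169} - 18073} = \frac{1}{- \frac{3052841}{169}} = - \frac{169}{3052841}$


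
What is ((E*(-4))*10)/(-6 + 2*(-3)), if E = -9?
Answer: -30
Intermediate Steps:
((E*(-4))*10)/(-6 + 2*(-3)) = (-9*(-4)*10)/(-6 + 2*(-3)) = (36*10)/(-6 - 6) = 360/(-12) = 360*(-1/12) = -30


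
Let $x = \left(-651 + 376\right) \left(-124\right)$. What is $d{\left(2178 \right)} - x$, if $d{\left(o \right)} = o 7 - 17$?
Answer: $-18871$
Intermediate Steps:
$d{\left(o \right)} = -17 + 7 o$ ($d{\left(o \right)} = 7 o - 17 = -17 + 7 o$)
$x = 34100$ ($x = \left(-275\right) \left(-124\right) = 34100$)
$d{\left(2178 \right)} - x = \left(-17 + 7 \cdot 2178\right) - 34100 = \left(-17 + 15246\right) - 34100 = 15229 - 34100 = -18871$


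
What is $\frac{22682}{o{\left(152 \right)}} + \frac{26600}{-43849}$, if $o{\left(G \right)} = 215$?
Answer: $\frac{988864018}{9427535} \approx 104.89$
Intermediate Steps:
$\frac{22682}{o{\left(152 \right)}} + \frac{26600}{-43849} = \frac{22682}{215} + \frac{26600}{-43849} = 22682 \cdot \frac{1}{215} + 26600 \left(- \frac{1}{43849}\right) = \frac{22682}{215} - \frac{26600}{43849} = \frac{988864018}{9427535}$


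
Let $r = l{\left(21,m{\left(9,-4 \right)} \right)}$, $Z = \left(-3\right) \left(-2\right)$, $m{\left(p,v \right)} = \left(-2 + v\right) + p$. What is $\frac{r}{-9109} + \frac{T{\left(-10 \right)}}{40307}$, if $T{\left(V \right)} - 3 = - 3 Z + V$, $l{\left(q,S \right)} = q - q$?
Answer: $- \frac{25}{40307} \approx -0.00062024$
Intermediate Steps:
$m{\left(p,v \right)} = -2 + p + v$
$l{\left(q,S \right)} = 0$
$Z = 6$
$r = 0$
$T{\left(V \right)} = -15 + V$ ($T{\left(V \right)} = 3 + \left(\left(-3\right) 6 + V\right) = 3 + \left(-18 + V\right) = -15 + V$)
$\frac{r}{-9109} + \frac{T{\left(-10 \right)}}{40307} = \frac{0}{-9109} + \frac{-15 - 10}{40307} = 0 \left(- \frac{1}{9109}\right) - \frac{25}{40307} = 0 - \frac{25}{40307} = - \frac{25}{40307}$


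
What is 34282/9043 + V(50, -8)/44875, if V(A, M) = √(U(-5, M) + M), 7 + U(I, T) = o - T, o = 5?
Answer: 34282/9043 + I*√2/44875 ≈ 3.791 + 3.1515e-5*I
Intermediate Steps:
U(I, T) = -2 - T (U(I, T) = -7 + (5 - T) = -2 - T)
V(A, M) = I*√2 (V(A, M) = √((-2 - M) + M) = √(-2) = I*√2)
34282/9043 + V(50, -8)/44875 = 34282/9043 + (I*√2)/44875 = 34282*(1/9043) + (I*√2)*(1/44875) = 34282/9043 + I*√2/44875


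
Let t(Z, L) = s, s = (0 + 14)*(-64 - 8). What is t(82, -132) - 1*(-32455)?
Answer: 31447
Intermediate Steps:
s = -1008 (s = 14*(-72) = -1008)
t(Z, L) = -1008
t(82, -132) - 1*(-32455) = -1008 - 1*(-32455) = -1008 + 32455 = 31447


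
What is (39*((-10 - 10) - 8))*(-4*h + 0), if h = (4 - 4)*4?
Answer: 0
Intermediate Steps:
h = 0 (h = 0*4 = 0)
(39*((-10 - 10) - 8))*(-4*h + 0) = (39*((-10 - 10) - 8))*(-4*0 + 0) = (39*(-20 - 8))*(0 + 0) = (39*(-28))*0 = -1092*0 = 0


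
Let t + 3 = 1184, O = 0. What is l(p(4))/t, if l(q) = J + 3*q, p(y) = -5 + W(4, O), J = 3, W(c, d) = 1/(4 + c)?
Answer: -93/9448 ≈ -0.0098433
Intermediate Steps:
t = 1181 (t = -3 + 1184 = 1181)
p(y) = -39/8 (p(y) = -5 + 1/(4 + 4) = -5 + 1/8 = -39/8)
l(q) = 3 + 3*q
l(p(4))/t = (3 + 3*(-39/8))/1181 = (3 - 117/8)*(1/1181) = -93/8*1/1181 = -93/9448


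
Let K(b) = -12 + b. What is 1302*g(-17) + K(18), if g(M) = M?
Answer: -22128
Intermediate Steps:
1302*g(-17) + K(18) = 1302*(-17) + (-12 + 18) = -22134 + 6 = -22128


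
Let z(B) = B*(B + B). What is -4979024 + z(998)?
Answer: -2987016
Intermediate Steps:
z(B) = 2*B² (z(B) = B*(2*B) = 2*B²)
-4979024 + z(998) = -4979024 + 2*998² = -4979024 + 2*996004 = -4979024 + 1992008 = -2987016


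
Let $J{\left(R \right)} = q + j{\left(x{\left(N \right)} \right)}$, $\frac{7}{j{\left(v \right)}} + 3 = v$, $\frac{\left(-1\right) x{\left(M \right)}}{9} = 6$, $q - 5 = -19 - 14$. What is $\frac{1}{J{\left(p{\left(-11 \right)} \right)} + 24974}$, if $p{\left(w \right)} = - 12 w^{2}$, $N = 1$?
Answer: $\frac{57}{1421915} \approx 4.0087 \cdot 10^{-5}$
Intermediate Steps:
$q = -28$ ($q = 5 - 33 = -28$)
$x{\left(M \right)} = -54$ ($x{\left(M \right)} = \left(-9\right) 6 = -54$)
$j{\left(v \right)} = \frac{7}{-3 + v}$
$J{\left(R \right)} = - \frac{1603}{57}$ ($J{\left(R \right)} = -28 + \frac{7}{-3 - 54} = -28 + \frac{7}{-57} = -28 + 7 \left(- \frac{1}{57}\right) = -28 - \frac{7}{57} = - \frac{1603}{57}$)
$\frac{1}{J{\left(p{\left(-11 \right)} \right)} + 24974} = \frac{1}{- \frac{1603}{57} + 24974} = \frac{1}{\frac{1421915}{57}} = \frac{57}{1421915}$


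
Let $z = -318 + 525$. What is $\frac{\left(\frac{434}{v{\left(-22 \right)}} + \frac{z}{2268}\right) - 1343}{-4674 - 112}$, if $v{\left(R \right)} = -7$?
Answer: $\frac{354037}{1206072} \approx 0.29355$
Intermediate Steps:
$z = 207$
$\frac{\left(\frac{434}{v{\left(-22 \right)}} + \frac{z}{2268}\right) - 1343}{-4674 - 112} = \frac{\left(\frac{434}{-7} + \frac{207}{2268}\right) - 1343}{-4674 - 112} = \frac{\left(434 \left(- \frac{1}{7}\right) + 207 \cdot \frac{1}{2268}\right) - 1343}{-4786} = \left(\left(-62 + \frac{23}{252}\right) - 1343\right) \left(- \frac{1}{4786}\right) = \left(- \frac{15601}{252} - 1343\right) \left(- \frac{1}{4786}\right) = \left(- \frac{354037}{252}\right) \left(- \frac{1}{4786}\right) = \frac{354037}{1206072}$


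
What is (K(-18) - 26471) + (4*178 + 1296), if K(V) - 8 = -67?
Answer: -24522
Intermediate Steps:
K(V) = -59 (K(V) = 8 - 67 = -59)
(K(-18) - 26471) + (4*178 + 1296) = (-59 - 26471) + (4*178 + 1296) = -26530 + (712 + 1296) = -26530 + 2008 = -24522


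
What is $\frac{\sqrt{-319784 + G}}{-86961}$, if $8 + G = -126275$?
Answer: $- \frac{3 i \sqrt{5507}}{28987} \approx - 0.0076803 i$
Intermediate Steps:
$G = -126283$ ($G = -8 - 126275 = -126283$)
$\frac{\sqrt{-319784 + G}}{-86961} = \frac{\sqrt{-319784 - 126283}}{-86961} = \sqrt{-446067} \left(- \frac{1}{86961}\right) = 9 i \sqrt{5507} \left(- \frac{1}{86961}\right) = - \frac{3 i \sqrt{5507}}{28987}$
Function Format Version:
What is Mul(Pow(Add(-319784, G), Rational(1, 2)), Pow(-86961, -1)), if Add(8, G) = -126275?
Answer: Mul(Rational(-3, 28987), I, Pow(5507, Rational(1, 2))) ≈ Mul(-0.0076803, I)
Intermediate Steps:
G = -126283 (G = Add(-8, -126275) = -126283)
Mul(Pow(Add(-319784, G), Rational(1, 2)), Pow(-86961, -1)) = Mul(Pow(Add(-319784, -126283), Rational(1, 2)), Pow(-86961, -1)) = Mul(Pow(-446067, Rational(1, 2)), Rational(-1, 86961)) = Mul(Mul(9, I, Pow(5507, Rational(1, 2))), Rational(-1, 86961)) = Mul(Rational(-3, 28987), I, Pow(5507, Rational(1, 2)))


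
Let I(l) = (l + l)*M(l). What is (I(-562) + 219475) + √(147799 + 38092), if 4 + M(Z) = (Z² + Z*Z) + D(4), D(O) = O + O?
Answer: -709802333 + √185891 ≈ -7.0980e+8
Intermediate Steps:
D(O) = 2*O
M(Z) = 4 + 2*Z² (M(Z) = -4 + ((Z² + Z*Z) + 2*4) = -4 + ((Z² + Z²) + 8) = -4 + (2*Z² + 8) = -4 + (8 + 2*Z²) = 4 + 2*Z²)
I(l) = 2*l*(4 + 2*l²) (I(l) = (l + l)*(4 + 2*l²) = (2*l)*(4 + 2*l²) = 2*l*(4 + 2*l²))
(I(-562) + 219475) + √(147799 + 38092) = (4*(-562)*(2 + (-562)²) + 219475) + √(147799 + 38092) = (4*(-562)*(2 + 315844) + 219475) + √185891 = (4*(-562)*315846 + 219475) + √185891 = (-710021808 + 219475) + √185891 = -709802333 + √185891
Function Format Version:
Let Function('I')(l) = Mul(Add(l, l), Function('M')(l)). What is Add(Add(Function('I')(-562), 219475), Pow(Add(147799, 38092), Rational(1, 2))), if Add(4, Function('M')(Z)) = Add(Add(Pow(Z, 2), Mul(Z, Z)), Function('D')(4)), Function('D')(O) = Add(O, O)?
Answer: Add(-709802333, Pow(185891, Rational(1, 2))) ≈ -7.0980e+8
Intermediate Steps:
Function('D')(O) = Mul(2, O)
Function('M')(Z) = Add(4, Mul(2, Pow(Z, 2))) (Function('M')(Z) = Add(-4, Add(Add(Pow(Z, 2), Mul(Z, Z)), Mul(2, 4))) = Add(-4, Add(Add(Pow(Z, 2), Pow(Z, 2)), 8)) = Add(-4, Add(Mul(2, Pow(Z, 2)), 8)) = Add(-4, Add(8, Mul(2, Pow(Z, 2)))) = Add(4, Mul(2, Pow(Z, 2))))
Function('I')(l) = Mul(2, l, Add(4, Mul(2, Pow(l, 2)))) (Function('I')(l) = Mul(Add(l, l), Add(4, Mul(2, Pow(l, 2)))) = Mul(Mul(2, l), Add(4, Mul(2, Pow(l, 2)))) = Mul(2, l, Add(4, Mul(2, Pow(l, 2)))))
Add(Add(Function('I')(-562), 219475), Pow(Add(147799, 38092), Rational(1, 2))) = Add(Add(Mul(4, -562, Add(2, Pow(-562, 2))), 219475), Pow(Add(147799, 38092), Rational(1, 2))) = Add(Add(Mul(4, -562, Add(2, 315844)), 219475), Pow(185891, Rational(1, 2))) = Add(Add(Mul(4, -562, 315846), 219475), Pow(185891, Rational(1, 2))) = Add(Add(-710021808, 219475), Pow(185891, Rational(1, 2))) = Add(-709802333, Pow(185891, Rational(1, 2)))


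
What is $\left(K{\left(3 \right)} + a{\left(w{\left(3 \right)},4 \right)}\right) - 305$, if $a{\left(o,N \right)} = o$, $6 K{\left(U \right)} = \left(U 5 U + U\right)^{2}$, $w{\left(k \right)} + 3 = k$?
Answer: $79$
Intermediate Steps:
$w{\left(k \right)} = -3 + k$
$K{\left(U \right)} = \frac{\left(U + 5 U^{2}\right)^{2}}{6}$ ($K{\left(U \right)} = \frac{\left(U 5 U + U\right)^{2}}{6} = \frac{\left(5 U U + U\right)^{2}}{6} = \frac{\left(5 U^{2} + U\right)^{2}}{6} = \frac{\left(U + 5 U^{2}\right)^{2}}{6}$)
$\left(K{\left(3 \right)} + a{\left(w{\left(3 \right)},4 \right)}\right) - 305 = \left(\frac{3^{2} \left(1 + 5 \cdot 3\right)^{2}}{6} + \left(-3 + 3\right)\right) - 305 = \left(\frac{1}{6} \cdot 9 \left(1 + 15\right)^{2} + 0\right) - 305 = \left(\frac{1}{6} \cdot 9 \cdot 16^{2} + 0\right) - 305 = \left(\frac{1}{6} \cdot 9 \cdot 256 + 0\right) - 305 = \left(384 + 0\right) - 305 = 384 - 305 = 79$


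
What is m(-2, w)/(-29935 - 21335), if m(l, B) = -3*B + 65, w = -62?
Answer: -251/51270 ≈ -0.0048956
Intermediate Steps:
m(l, B) = 65 - 3*B
m(-2, w)/(-29935 - 21335) = (65 - 3*(-62))/(-29935 - 21335) = (65 + 186)/(-51270) = 251*(-1/51270) = -251/51270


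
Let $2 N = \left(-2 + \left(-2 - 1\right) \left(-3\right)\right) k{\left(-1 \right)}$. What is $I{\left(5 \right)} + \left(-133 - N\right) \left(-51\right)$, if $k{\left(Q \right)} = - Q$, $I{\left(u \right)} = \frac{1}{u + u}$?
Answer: $\frac{34808}{5} \approx 6961.6$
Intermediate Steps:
$I{\left(u \right)} = \frac{1}{2 u}$
$N = \frac{7}{2}$ ($N = \frac{\left(-2 + \left(-2 - 1\right) \left(-3\right)\right) \left(\left(-1\right) \left(-1\right)\right)}{2} = \frac{\left(-2 - -9\right) 1}{2} = \frac{\left(-2 + 9\right) 1}{2} = \frac{7 \cdot 1}{2} = \frac{1}{2} \cdot 7 = \frac{7}{2} \approx 3.5$)
$I{\left(5 \right)} + \left(-133 - N\right) \left(-51\right) = \frac{1}{2 \cdot 5} + \left(-133 - \frac{7}{2}\right) \left(-51\right) = \frac{1}{2} \cdot \frac{1}{5} + \left(-133 - \frac{7}{2}\right) \left(-51\right) = \frac{1}{10} - - \frac{13923}{2} = \frac{1}{10} + \frac{13923}{2} = \frac{34808}{5}$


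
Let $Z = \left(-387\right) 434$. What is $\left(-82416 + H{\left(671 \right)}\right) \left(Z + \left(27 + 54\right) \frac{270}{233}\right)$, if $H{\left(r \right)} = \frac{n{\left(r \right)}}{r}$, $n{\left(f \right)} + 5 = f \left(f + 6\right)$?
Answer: $\frac{2145189803212656}{156343} \approx 1.3721 \cdot 10^{10}$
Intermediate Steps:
$n{\left(f \right)} = -5 + f \left(6 + f\right)$ ($n{\left(f \right)} = -5 + f \left(f + 6\right) = -5 + f \left(6 + f\right)$)
$H{\left(r \right)} = \frac{-5 + r^{2} + 6 r}{r}$
$Z = -167958$
$\left(-82416 + H{\left(671 \right)}\right) \left(Z + \left(27 + 54\right) \frac{270}{233}\right) = \left(-82416 + \left(6 + 671 - \frac{5}{671}\right)\right) \left(-167958 + \left(27 + 54\right) \frac{270}{233}\right) = \left(-82416 + \left(6 + 671 - \frac{5}{671}\right)\right) \left(-167958 + 81 \cdot 270 \cdot \frac{1}{233}\right) = \left(-82416 + \left(6 + 671 - \frac{5}{671}\right)\right) \left(-167958 + 81 \cdot \frac{270}{233}\right) = \left(-82416 + \frac{454262}{671}\right) \left(-167958 + \frac{21870}{233}\right) = \left(- \frac{54846874}{671}\right) \left(- \frac{39112344}{233}\right) = \frac{2145189803212656}{156343}$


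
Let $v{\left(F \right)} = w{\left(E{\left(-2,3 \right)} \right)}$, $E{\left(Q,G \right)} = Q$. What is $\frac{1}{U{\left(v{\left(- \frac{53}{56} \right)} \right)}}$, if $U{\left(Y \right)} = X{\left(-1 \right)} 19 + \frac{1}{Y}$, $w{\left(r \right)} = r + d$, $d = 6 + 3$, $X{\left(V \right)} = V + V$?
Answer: $- \frac{7}{265} \approx -0.026415$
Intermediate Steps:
$X{\left(V \right)} = 2 V$
$d = 9$
$w{\left(r \right)} = 9 + r$ ($w{\left(r \right)} = r + 9 = 9 + r$)
$v{\left(F \right)} = 7$ ($v{\left(F \right)} = 9 - 2 = 7$)
$U{\left(Y \right)} = -38 + \frac{1}{Y}$ ($U{\left(Y \right)} = 2 \left(-1\right) 19 + \frac{1}{Y} = \left(-2\right) 19 + \frac{1}{Y} = -38 + \frac{1}{Y}$)
$\frac{1}{U{\left(v{\left(- \frac{53}{56} \right)} \right)}} = \frac{1}{-38 + \frac{1}{7}} = \frac{1}{- \frac{265}{7}} = - \frac{7}{265}$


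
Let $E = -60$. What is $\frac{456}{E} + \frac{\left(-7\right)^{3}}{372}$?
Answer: $- \frac{15851}{1860} \approx -8.522$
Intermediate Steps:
$\frac{456}{E} + \frac{\left(-7\right)^{3}}{372} = \frac{456}{-60} + \frac{\left(-7\right)^{3}}{372} = 456 \left(- \frac{1}{60}\right) - \frac{343}{372} = - \frac{38}{5} - \frac{343}{372} = - \frac{15851}{1860}$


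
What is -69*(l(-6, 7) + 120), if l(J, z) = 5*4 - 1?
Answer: -9591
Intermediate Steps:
l(J, z) = 19 (l(J, z) = 20 - 1 = 19)
-69*(l(-6, 7) + 120) = -69*(19 + 120) = -69*139 = -9591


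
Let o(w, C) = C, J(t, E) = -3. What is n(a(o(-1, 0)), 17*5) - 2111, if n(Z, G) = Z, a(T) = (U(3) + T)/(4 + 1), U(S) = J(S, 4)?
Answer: -10558/5 ≈ -2111.6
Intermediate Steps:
U(S) = -3
a(T) = -⅗ + T/5 (a(T) = (-3 + T)/(4 + 1) = (-3 + T)/5 = (-3 + T)*(⅕) = -⅗ + T/5)
n(a(o(-1, 0)), 17*5) - 2111 = (-⅗ + (⅕)*0) - 2111 = (-⅗ + 0) - 2111 = -⅗ - 2111 = -10558/5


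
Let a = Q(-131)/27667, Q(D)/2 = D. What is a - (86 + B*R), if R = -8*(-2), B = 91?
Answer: -42662776/27667 ≈ -1542.0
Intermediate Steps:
Q(D) = 2*D
R = 16
a = -262/27667 (a = (2*(-131))/27667 = -262*1/27667 = -262/27667 ≈ -0.0094698)
a - (86 + B*R) = -262/27667 - (86 + 91*16) = -262/27667 - (86 + 1456) = -262/27667 - 1*1542 = -262/27667 - 1542 = -42662776/27667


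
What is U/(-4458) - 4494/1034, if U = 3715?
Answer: -16067/3102 ≈ -5.1796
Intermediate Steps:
U/(-4458) - 4494/1034 = 3715/(-4458) - 4494/1034 = 3715*(-1/4458) - 4494*1/1034 = -5/6 - 2247/517 = -16067/3102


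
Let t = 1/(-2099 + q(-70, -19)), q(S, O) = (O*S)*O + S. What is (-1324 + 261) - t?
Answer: -29167656/27439 ≈ -1063.0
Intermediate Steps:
q(S, O) = S + S*O**2 (q(S, O) = S*O**2 + S = S + S*O**2)
t = -1/27439 (t = 1/(-2099 - 70*(1 + (-19)**2)) = 1/(-2099 - 70*(1 + 361)) = 1/(-2099 - 70*362) = 1/(-2099 - 25340) = 1/(-27439) = -1/27439 ≈ -3.6444e-5)
(-1324 + 261) - t = (-1324 + 261) - 1*(-1/27439) = -1063 + 1/27439 = -29167656/27439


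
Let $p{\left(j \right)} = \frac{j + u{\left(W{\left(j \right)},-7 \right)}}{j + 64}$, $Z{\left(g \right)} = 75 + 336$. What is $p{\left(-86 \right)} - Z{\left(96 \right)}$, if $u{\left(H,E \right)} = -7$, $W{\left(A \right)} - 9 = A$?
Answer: $- \frac{8949}{22} \approx -406.77$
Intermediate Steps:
$Z{\left(g \right)} = 411$
$W{\left(A \right)} = 9 + A$
$p{\left(j \right)} = \frac{-7 + j}{64 + j}$ ($p{\left(j \right)} = \frac{j - 7}{j + 64} = \frac{-7 + j}{64 + j}$)
$p{\left(-86 \right)} - Z{\left(96 \right)} = \frac{-7 - 86}{64 - 86} - 411 = \frac{1}{-22} \left(-93\right) - 411 = \left(- \frac{1}{22}\right) \left(-93\right) - 411 = \frac{93}{22} - 411 = - \frac{8949}{22}$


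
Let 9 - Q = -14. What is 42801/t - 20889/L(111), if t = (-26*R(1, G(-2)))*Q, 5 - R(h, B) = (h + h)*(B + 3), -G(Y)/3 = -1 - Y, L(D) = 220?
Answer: -653403/5980 ≈ -109.26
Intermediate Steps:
Q = 23 (Q = 9 - 1*(-14) = 9 + 14 = 23)
G(Y) = 3 + 3*Y (G(Y) = -3*(-1 - Y) = 3 + 3*Y)
R(h, B) = 5 - 2*h*(3 + B) (R(h, B) = 5 - (h + h)*(B + 3) = 5 - 2*h*(3 + B))
t = -2990 (t = -26*(5 - 6*1 - 2*(3 + 3*(-2))*1)*23 = -26*(5 - 6 - 2*(3 - 6)*1)*23 = -26*(5 - 6 - 2*(-3)*1)*23 = -26*(5 - 6 + 6)*23 = -26*5*23 = -130*23 = -2990)
42801/t - 20889/L(111) = 42801/(-2990) - 20889/220 = 42801*(-1/2990) - 20889*1/220 = -42801/2990 - 1899/20 = -653403/5980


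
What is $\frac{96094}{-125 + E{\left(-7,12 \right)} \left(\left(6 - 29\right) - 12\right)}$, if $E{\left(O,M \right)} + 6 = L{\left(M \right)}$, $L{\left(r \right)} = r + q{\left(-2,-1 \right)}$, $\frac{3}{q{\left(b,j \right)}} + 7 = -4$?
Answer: $- \frac{528517}{1790} \approx -295.26$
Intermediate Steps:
$q{\left(b,j \right)} = - \frac{3}{11}$ ($q{\left(b,j \right)} = \frac{3}{-7 - 4} = \frac{3}{-11} = 3 \left(- \frac{1}{11}\right) = - \frac{3}{11}$)
$L{\left(r \right)} = - \frac{3}{11} + r$ ($L{\left(r \right)} = r - \frac{3}{11} = - \frac{3}{11} + r$)
$E{\left(O,M \right)} = - \frac{69}{11} + M$ ($E{\left(O,M \right)} = -6 + \left(- \frac{3}{11} + M\right) = - \frac{69}{11} + M$)
$\frac{96094}{-125 + E{\left(-7,12 \right)} \left(\left(6 - 29\right) - 12\right)} = \frac{96094}{-125 + \left(- \frac{69}{11} + 12\right) \left(\left(6 - 29\right) - 12\right)} = \frac{96094}{-125 + \frac{63 \left(-23 - 12\right)}{11}} = \frac{96094}{-125 + \frac{63}{11} \left(-35\right)} = \frac{96094}{-125 - \frac{2205}{11}} = \frac{96094}{- \frac{3580}{11}} = 96094 \left(- \frac{11}{3580}\right) = - \frac{528517}{1790}$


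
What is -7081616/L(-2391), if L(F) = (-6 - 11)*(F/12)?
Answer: -28326464/13549 ≈ -2090.7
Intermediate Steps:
L(F) = -17*F/12
-7081616/L(-2391) = -7081616/((-17/12*(-2391))) = -7081616/13549/4 = -7081616*4/13549 = -28326464/13549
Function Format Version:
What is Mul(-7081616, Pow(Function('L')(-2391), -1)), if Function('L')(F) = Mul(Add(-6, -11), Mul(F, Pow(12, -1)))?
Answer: Rational(-28326464, 13549) ≈ -2090.7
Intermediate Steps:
Function('L')(F) = Mul(Rational(-17, 12), F) (Function('L')(F) = Mul(-17, Mul(F, Rational(1, 12))) = Mul(-17, Mul(Rational(1, 12), F)) = Mul(Rational(-17, 12), F))
Mul(-7081616, Pow(Function('L')(-2391), -1)) = Mul(-7081616, Pow(Mul(Rational(-17, 12), -2391), -1)) = Mul(-7081616, Pow(Rational(13549, 4), -1)) = Mul(-7081616, Rational(4, 13549)) = Rational(-28326464, 13549)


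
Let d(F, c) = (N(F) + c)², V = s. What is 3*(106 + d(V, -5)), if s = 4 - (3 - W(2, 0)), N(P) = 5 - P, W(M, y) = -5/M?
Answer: 1299/4 ≈ 324.75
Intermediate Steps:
s = -3/2 (s = 4 - (3 - (-5)/2) = 4 - (3 - 1*(-5/2)) = 4 - (3 + 5/2) = 4 - 1*11/2 = 4 - 11/2 = -3/2 ≈ -1.5000)
V = -3/2 ≈ -1.5000
d(F, c) = (5 + c - F)² (d(F, c) = ((5 - F) + c)² = (5 + c - F)²)
3*(106 + d(V, -5)) = 3*(106 + (5 - 5 - 1*(-3/2))²) = 3*(106 + (5 - 5 + 3/2)²) = 3*(106 + (3/2)²) = 3*(106 + 9/4) = 3*(433/4) = 1299/4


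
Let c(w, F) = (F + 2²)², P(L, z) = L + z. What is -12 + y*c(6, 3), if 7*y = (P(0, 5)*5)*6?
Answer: 1038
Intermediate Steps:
c(w, F) = (4 + F)² (c(w, F) = (F + 4)² = (4 + F)²)
y = 150/7 (y = (((0 + 5)*5)*6)/7 = ((5*5)*6)/7 = (25*6)/7 = (⅐)*150 = 150/7 ≈ 21.429)
-12 + y*c(6, 3) = -12 + 150*(4 + 3)²/7 = -12 + (150/7)*7² = -12 + (150/7)*49 = -12 + 1050 = 1038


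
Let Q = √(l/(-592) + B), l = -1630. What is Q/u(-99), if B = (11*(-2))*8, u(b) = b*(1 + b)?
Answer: I*√3794794/1435896 ≈ 0.0013567*I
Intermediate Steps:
B = -176 (B = -22*8 = -176)
Q = I*√3794794/148 (Q = √(-1630/(-592) - 176) = √(-1630*(-1/592) - 176) = √(815/296 - 176) = √(-51281/296) = I*√3794794/148 ≈ 13.162*I)
Q/u(-99) = (I*√3794794/148)/((-99*(1 - 99))) = (I*√3794794/148)/((-99*(-98))) = (I*√3794794/148)/9702 = (I*√3794794/148)*(1/9702) = I*√3794794/1435896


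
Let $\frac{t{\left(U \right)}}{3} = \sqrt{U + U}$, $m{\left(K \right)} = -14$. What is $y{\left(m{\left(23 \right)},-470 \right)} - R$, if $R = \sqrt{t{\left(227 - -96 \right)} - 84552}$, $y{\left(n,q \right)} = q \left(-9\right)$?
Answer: $4230 - \sqrt{-84552 + 3 \sqrt{646}} \approx 4230.0 - 290.65 i$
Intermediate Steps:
$t{\left(U \right)} = 3 \sqrt{2} \sqrt{U}$ ($t{\left(U \right)} = 3 \sqrt{U + U} = 3 \sqrt{2 U} = 3 \sqrt{2} \sqrt{U}$)
$y{\left(n,q \right)} = - 9 q$
$R = \sqrt{-84552 + 3 \sqrt{646}}$ ($R = \sqrt{3 \sqrt{2} \sqrt{227 - -96} - 84552} = \sqrt{3 \sqrt{2} \sqrt{227 + 96} - 84552} = \sqrt{3 \sqrt{2} \sqrt{323} - 84552} = \sqrt{3 \sqrt{646} - 84552} = \sqrt{-84552 + 3 \sqrt{646}} \approx 290.65 i$)
$y{\left(m{\left(23 \right)},-470 \right)} - R = \left(-9\right) \left(-470\right) - \sqrt{-84552 + 3 \sqrt{646}} = 4230 - \sqrt{-84552 + 3 \sqrt{646}}$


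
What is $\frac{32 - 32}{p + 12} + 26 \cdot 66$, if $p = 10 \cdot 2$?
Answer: $1716$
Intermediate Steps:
$p = 20$
$\frac{32 - 32}{p + 12} + 26 \cdot 66 = \frac{32 - 32}{20 + 12} + 26 \cdot 66 = \frac{0}{32} + 1716 = 0 \cdot \frac{1}{32} + 1716 = 0 + 1716 = 1716$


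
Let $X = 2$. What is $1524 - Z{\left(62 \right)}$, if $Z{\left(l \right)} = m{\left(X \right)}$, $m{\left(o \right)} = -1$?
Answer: $1525$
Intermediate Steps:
$Z{\left(l \right)} = -1$
$1524 - Z{\left(62 \right)} = 1524 - -1 = 1524 + 1 = 1525$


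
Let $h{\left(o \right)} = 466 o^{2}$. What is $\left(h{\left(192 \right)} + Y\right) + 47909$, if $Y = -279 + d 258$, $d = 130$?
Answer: $17259794$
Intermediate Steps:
$Y = 33261$ ($Y = -279 + 130 \cdot 258 = -279 + 33540 = 33261$)
$\left(h{\left(192 \right)} + Y\right) + 47909 = \left(466 \cdot 192^{2} + 33261\right) + 47909 = \left(466 \cdot 36864 + 33261\right) + 47909 = \left(17178624 + 33261\right) + 47909 = 17211885 + 47909 = 17259794$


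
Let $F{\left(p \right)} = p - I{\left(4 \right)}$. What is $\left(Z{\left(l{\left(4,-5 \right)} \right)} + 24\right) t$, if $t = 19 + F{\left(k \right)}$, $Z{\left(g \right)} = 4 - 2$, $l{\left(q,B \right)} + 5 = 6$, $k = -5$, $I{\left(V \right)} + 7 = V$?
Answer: $442$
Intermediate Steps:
$I{\left(V \right)} = -7 + V$
$l{\left(q,B \right)} = 1$ ($l{\left(q,B \right)} = -5 + 6 = 1$)
$Z{\left(g \right)} = 2$ ($Z{\left(g \right)} = 4 - 2 = 2$)
$F{\left(p \right)} = 3 + p$ ($F{\left(p \right)} = p - \left(-7 + 4\right) = p - -3 = p + 3 = 3 + p$)
$t = 17$ ($t = 19 + \left(3 - 5\right) = 19 - 2 = 17$)
$\left(Z{\left(l{\left(4,-5 \right)} \right)} + 24\right) t = \left(2 + 24\right) 17 = 26 \cdot 17 = 442$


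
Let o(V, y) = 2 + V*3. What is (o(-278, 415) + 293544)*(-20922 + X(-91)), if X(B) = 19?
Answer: -6118558936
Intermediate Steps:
o(V, y) = 2 + 3*V
(o(-278, 415) + 293544)*(-20922 + X(-91)) = ((2 + 3*(-278)) + 293544)*(-20922 + 19) = ((2 - 834) + 293544)*(-20903) = (-832 + 293544)*(-20903) = 292712*(-20903) = -6118558936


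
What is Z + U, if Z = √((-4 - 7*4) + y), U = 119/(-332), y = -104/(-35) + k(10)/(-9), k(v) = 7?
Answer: -119/332 + I*√328615/105 ≈ -0.35843 + 5.4595*I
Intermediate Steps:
y = 691/315 (y = -104/(-35) + 7/(-9) = -104*(-1/35) + 7*(-⅑) = 104/35 - 7/9 = 691/315 ≈ 2.1936)
U = -119/332 (U = 119*(-1/332) = -119/332 ≈ -0.35843)
Z = I*√328615/105 (Z = √((-4 - 7*4) + 691/315) = √((-4 - 28) + 691/315) = √(-32 + 691/315) = √(-9389/315) = I*√328615/105 ≈ 5.4595*I)
Z + U = I*√328615/105 - 119/332 = -119/332 + I*√328615/105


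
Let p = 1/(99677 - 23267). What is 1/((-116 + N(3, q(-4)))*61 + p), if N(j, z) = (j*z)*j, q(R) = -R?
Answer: -76410/372880799 ≈ -0.00020492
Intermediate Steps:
p = 1/76410 ≈ 1.3087e-5
N(j, z) = z*j²
1/((-116 + N(3, q(-4)))*61 + p) = 1/((-116 - 1*(-4)*3²)*61 + 1/76410) = 1/((-116 + 4*9)*61 + 1/76410) = 1/((-116 + 36)*61 + 1/76410) = 1/(-80*61 + 1/76410) = 1/(-4880 + 1/76410) = 1/(-372880799/76410) = -76410/372880799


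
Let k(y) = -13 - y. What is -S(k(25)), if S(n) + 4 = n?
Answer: 42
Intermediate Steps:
S(n) = -4 + n
-S(k(25)) = -(-4 + (-13 - 1*25)) = -(-4 + (-13 - 25)) = -(-4 - 38) = -1*(-42) = 42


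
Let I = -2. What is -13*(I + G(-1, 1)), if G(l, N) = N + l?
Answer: 26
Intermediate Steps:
-13*(I + G(-1, 1)) = -13*(-2 + (1 - 1)) = -13*(-2 + 0) = -13*(-2) = 26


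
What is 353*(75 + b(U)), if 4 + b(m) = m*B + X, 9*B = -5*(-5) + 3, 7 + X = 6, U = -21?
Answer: 4942/3 ≈ 1647.3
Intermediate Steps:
X = -1 (X = -7 + 6 = -1)
B = 28/9 (B = (-5*(-5) + 3)/9 = (25 + 3)/9 = (1/9)*28 = 28/9 ≈ 3.1111)
b(m) = -5 + 28*m/9 (b(m) = -4 + (m*(28/9) - 1) = -4 + (28*m/9 - 1) = -4 + (-1 + 28*m/9) = -5 + 28*m/9)
353*(75 + b(U)) = 353*(75 + (-5 + (28/9)*(-21))) = 353*(75 + (-5 - 196/3)) = 353*(75 - 211/3) = 353*(14/3) = 4942/3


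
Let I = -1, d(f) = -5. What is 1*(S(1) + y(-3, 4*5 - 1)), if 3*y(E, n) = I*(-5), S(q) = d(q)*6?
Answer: -85/3 ≈ -28.333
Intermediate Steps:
S(q) = -30 (S(q) = -5*6 = -30)
y(E, n) = 5/3 (y(E, n) = (-1*(-5))/3 = (⅓)*5 = 5/3)
1*(S(1) + y(-3, 4*5 - 1)) = 1*(-30 + 5/3) = 1*(-85/3) = -85/3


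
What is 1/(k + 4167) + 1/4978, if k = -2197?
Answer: 1737/2451665 ≈ 0.00070850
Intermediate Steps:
1/(k + 4167) + 1/4978 = 1/(-2197 + 4167) + 1/4978 = 1/1970 + 1/4978 = 1737/2451665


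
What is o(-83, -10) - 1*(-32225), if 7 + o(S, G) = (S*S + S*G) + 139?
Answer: 40076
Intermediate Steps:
o(S, G) = 132 + S² + G*S (o(S, G) = -7 + ((S*S + S*G) + 139) = -7 + ((S² + G*S) + 139) = -7 + (139 + S² + G*S) = 132 + S² + G*S)
o(-83, -10) - 1*(-32225) = (132 + (-83)² - 10*(-83)) - 1*(-32225) = (132 + 6889 + 830) + 32225 = 7851 + 32225 = 40076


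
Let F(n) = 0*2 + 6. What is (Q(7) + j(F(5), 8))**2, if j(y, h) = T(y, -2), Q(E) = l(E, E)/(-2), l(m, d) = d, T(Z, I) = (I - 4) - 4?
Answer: 729/4 ≈ 182.25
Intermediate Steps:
T(Z, I) = -8 + I (T(Z, I) = (-4 + I) - 4 = -8 + I)
F(n) = 6 (F(n) = 0 + 6 = 6)
Q(E) = -E/2 (Q(E) = E/(-2) = E*(-1/2) = -E/2)
j(y, h) = -10 (j(y, h) = -8 - 2 = -10)
(Q(7) + j(F(5), 8))**2 = (-1/2*7 - 10)**2 = (-7/2 - 10)**2 = (-27/2)**2 = 729/4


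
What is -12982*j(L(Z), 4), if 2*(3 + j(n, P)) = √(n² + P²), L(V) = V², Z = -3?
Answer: 38946 - 6491*√97 ≈ -24983.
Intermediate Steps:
j(n, P) = -3 + √(P² + n²)/2 (j(n, P) = -3 + √(n² + P²)/2 = -3 + √(P² + n²)/2)
-12982*j(L(Z), 4) = -12982*(-3 + √(4² + ((-3)²)²)/2) = -12982*(-3 + √(16 + 9²)/2) = -12982*(-3 + √(16 + 81)/2) = -12982*(-3 + √97/2) = 38946 - 6491*√97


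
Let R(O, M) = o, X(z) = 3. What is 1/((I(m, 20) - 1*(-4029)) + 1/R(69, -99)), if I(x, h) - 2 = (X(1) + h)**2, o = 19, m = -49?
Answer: 19/86641 ≈ 0.00021930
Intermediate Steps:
R(O, M) = 19
I(x, h) = 2 + (3 + h)**2
1/((I(m, 20) - 1*(-4029)) + 1/R(69, -99)) = 1/(((2 + (3 + 20)**2) - 1*(-4029)) + 1/19) = 1/(((2 + 23**2) + 4029) + 1/19) = 1/(((2 + 529) + 4029) + 1/19) = 1/((531 + 4029) + 1/19) = 1/(4560 + 1/19) = 1/(86641/19) = 19/86641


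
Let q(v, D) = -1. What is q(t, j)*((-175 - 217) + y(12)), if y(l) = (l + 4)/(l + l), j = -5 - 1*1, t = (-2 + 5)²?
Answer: 1174/3 ≈ 391.33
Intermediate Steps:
t = 9 (t = 3² = 9)
j = -6 (j = -5 - 1 = -6)
y(l) = (4 + l)/(2*l) (y(l) = (4 + l)/((2*l)) = (4 + l)*(1/(2*l)) = (4 + l)/(2*l))
q(t, j)*((-175 - 217) + y(12)) = -((-175 - 217) + (½)*(4 + 12)/12) = -(-392 + (½)*(1/12)*16) = -(-392 + ⅔) = -1*(-1174/3) = 1174/3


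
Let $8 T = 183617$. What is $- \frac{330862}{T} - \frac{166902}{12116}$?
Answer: $- \frac{4479702605}{158907398} \approx -28.191$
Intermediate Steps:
$T = \frac{183617}{8}$ ($T = \frac{1}{8} \cdot 183617 = \frac{183617}{8} \approx 22952.0$)
$- \frac{330862}{T} - \frac{166902}{12116} = - \frac{330862}{\frac{183617}{8}} - \frac{166902}{12116} = \left(-330862\right) \frac{8}{183617} - \frac{83451}{6058} = - \frac{378128}{26231} - \frac{83451}{6058} = - \frac{4479702605}{158907398}$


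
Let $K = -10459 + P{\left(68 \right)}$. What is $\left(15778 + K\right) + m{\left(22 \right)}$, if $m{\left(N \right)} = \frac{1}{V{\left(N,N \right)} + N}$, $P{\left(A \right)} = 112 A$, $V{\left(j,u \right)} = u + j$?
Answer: $\frac{853711}{66} \approx 12935.0$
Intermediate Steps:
$V{\left(j,u \right)} = j + u$
$m{\left(N \right)} = \frac{1}{3 N}$ ($m{\left(N \right)} = \frac{1}{\left(N + N\right) + N} = \frac{1}{2 N + N} = \frac{1}{3 N}$)
$K = -2843$ ($K = -10459 + 112 \cdot 68 = -10459 + 7616 = -2843$)
$\left(15778 + K\right) + m{\left(22 \right)} = \left(15778 - 2843\right) + \frac{1}{3 \cdot 22} = 12935 + \frac{1}{3} \cdot \frac{1}{22} = 12935 + \frac{1}{66} = \frac{853711}{66}$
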